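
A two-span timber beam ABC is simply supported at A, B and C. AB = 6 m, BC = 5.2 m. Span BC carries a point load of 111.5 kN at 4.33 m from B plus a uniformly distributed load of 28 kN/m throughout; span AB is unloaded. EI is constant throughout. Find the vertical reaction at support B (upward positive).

R_B = 115.1 kN

Insert a hinge at B; M_B is the redundant, and each span becomes simply supported.
Discontinuity in slope at B on the released structure — sum the simple-span end rotations:
  span BC: point load 111.5 at a = 4.33: Pab(L + b)/(6LEI) = 81.72/EI
  span BC: UDL 28: wL³/(24EI) = 164/EI
  relative rotation θ_0 = (0 + 245.8)/EI = 245.8/EI
A unit hogging moment at B produces rotation L₁/(3EI) + L₂/(3EI) = 3.733/EI.
Compatibility: M_B·(L₁+L₂)/(3EI) = θ_0, giving M_B = 65.83 kN·m (hogging).
Span AB, ΣM about A with M_B applied at B: R_B^{AB}·6 = 0 + 65.83, so R_B^{AB} = 10.97 kN and R_A = 0 − 10.97 = -10.97 kN.
Span BC, ΣM about C: R_B^{BC}·5.2 = 475.6 + 65.83, so R_B^{BC} = 104.1 kN and R_C = 257.1 − 104.1 = 153 kN.
R_B = 10.97 + 104.1 = 115.1 kN.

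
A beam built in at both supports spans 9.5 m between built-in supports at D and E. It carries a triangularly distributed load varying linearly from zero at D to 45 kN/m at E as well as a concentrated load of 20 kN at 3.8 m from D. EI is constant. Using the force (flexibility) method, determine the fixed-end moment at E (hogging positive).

M_E = 221.3 kN·m

Release both end moments; the primary structure is a simply-supported span DE with redundants M_D and M_E.
Simple-span end rotations at D and E under the given loads:
  at D: triangular load, peak 45: 7w₀L³/(360EI) = 750.2/EI
  at E: triangular load, peak 45: w₀L³/(45EI) = 857.4/EI
  at D: point load 20 at a = 3.8: Pab(L + b)/(6LEI) = 115.5/EI
  at E: point load 20 at a = 3.8: Pab(L + a)/(6LEI) = 101.1/EI
  θ_D0 = 865.7/EI,  θ_E0 = 958.5/EI
Flexibility coefficients: a unit moment at one end gives L/(3EI) there and L/(6EI) at the far end, so f₁₁ = f₂₂ = 3.167/EI and f₁₂ = f₂₁ = 1.583/EI.
Compatibility — zero rotation at each built-in end:
  3.167 M_D + 1.583 M_E = 865.7
  1.583 M_D + 3.167 M_E = 958.5
Solving the pair gives M_D = 162.7 kN·m and M_E = 221.3 kN·m (hogging).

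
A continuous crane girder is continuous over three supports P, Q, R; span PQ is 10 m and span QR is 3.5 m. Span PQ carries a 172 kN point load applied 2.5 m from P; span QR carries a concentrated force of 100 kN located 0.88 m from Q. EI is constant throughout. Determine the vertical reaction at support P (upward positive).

R_P = 112.6 kN

Take M_Q as the redundant. Released structure: two simple spans PQ and QR with a hinge at Q.
Discontinuity in slope at Q on the released structure — sum the simple-span end rotations:
  span PQ: point load 172 at a = 2.5: Pab(L + a)/(6LEI) = 671.9/EI
  span QR: point load 100 at a = 0.88: Pab(L + b)/(6LEI) = 67.19/EI
  relative rotation θ_0 = (671.9 + 67.19)/EI = 739.1/EI
A unit hogging moment at Q produces rotation L₁/(3EI) + L₂/(3EI) = 4.5/EI.
Compatibility: M_Q·(L₁+L₂)/(3EI) = θ_0, giving M_Q = 164.2 kN·m (hogging).
Span PQ, ΣM about P with M_Q applied at Q: R_Q^{PQ}·10 = 430 + 164.2, so R_Q^{PQ} = 59.42 kN and R_P = 172 − 59.42 = 112.6 kN.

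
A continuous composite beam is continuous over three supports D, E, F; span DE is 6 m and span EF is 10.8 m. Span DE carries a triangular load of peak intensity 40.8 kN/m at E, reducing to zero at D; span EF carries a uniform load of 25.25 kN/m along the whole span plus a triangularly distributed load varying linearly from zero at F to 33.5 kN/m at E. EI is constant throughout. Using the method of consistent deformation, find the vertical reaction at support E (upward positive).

R_E = 452.4 kN

Release continuity at E by inserting a hinge; the redundant is the internal moment M_E. The primary structure is two simply-supported spans DE and EF.
Rotations at E on the released spans (each span's end-slope, ×1/EI):
  span DE: triangular load, peak 40.8: w₀L³/(45EI) = 195.8/EI
  span EF: UDL 25.25: wL³/(24EI) = 1325/EI
  span EF: triangular load, peak 33.5: w₀L³/(45EI) = 937.8/EI
  relative rotation θ_0 = (195.8 + 2263)/EI = 2459/EI
A unit hogging moment at E produces rotation L₁/(3EI) + L₂/(3EI) = 5.6/EI.
Compatibility: M_E·(L₁+L₂)/(3EI) = θ_0, giving M_E = 439.1 kN·m (hogging).
Span DE, ΣM about D with M_E applied at E: R_E^{DE}·6 = 489.6 + 439.1, so R_E^{DE} = 154.8 kN and R_D = 122.4 − 154.8 = -32.38 kN.
Span EF, ΣM about F: R_E^{EF}·10.8 = 2775 + 439.1, so R_E^{EF} = 297.6 kN and R_F = 453.6 − 297.6 = 156 kN.
R_E = 154.8 + 297.6 = 452.4 kN.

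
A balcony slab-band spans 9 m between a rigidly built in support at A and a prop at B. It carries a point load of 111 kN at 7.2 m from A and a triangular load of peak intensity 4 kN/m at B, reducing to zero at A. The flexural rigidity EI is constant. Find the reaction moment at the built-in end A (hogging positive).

Take the reaction at B as the redundant and release it; the primary structure is a cantilever fixed at A.
Free-end deflection of the primary structure under the applied loading (downward +):
  point load 111 at a = 7.2: Pa²(3L − a)/(6EI) = 18989/EI
  triangular load, peak 4 at the free end: 11w₀L⁴/(120EI) = 2406/EI
  δ_0 = 21395/EI
Tip deflection under a unit load at B: L³/(3EI) = 243/EI.
The prop prevents deflection at B: R_B = δ_0/δ_{BB} = 21395/243 = 88.04 kN.
Moment equilibrium about A: M_A = Σ(load moments about A) − R_B·L = 907.2 − 88.04×9 = 114.8 kN·m.

M_A = 114.8 kN·m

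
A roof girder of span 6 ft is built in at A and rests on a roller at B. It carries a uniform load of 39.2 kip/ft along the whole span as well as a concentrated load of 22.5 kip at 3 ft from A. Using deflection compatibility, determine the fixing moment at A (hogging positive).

Release the roller at B. Primary structure: cantilever fixed at A.
Free-end deflection of the primary structure under the applied loading (downward +):
  UDL 39.2: wL⁴/(8EI) = 6350/EI
  point load 22.5 at a = 3: Pa²(3L − a)/(6EI) = 506.2/EI
  δ_0 = 6857/EI
Flexibility coefficient — unit upward force at B: δ_{BB} = L³/(3EI) = 72/EI.
The prop prevents deflection at B: R_B = δ_0/δ_{BB} = 6857/72 = 95.23 kip.
Moment equilibrium about A: M_A = Σ(load moments about A) − R_B·L = 773.1 − 95.23×6 = 201.7 kip·ft.

M_A = 201.7 kip·ft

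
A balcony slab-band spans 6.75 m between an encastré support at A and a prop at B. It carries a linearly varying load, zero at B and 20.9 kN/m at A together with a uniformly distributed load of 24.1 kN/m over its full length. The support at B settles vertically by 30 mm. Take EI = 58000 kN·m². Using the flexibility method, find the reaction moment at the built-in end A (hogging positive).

M_A = 315.3 kN·m

Take the reaction at B as the redundant and release it; the primary structure is a cantilever fixed at A.
Primary-structure tip deflection at B by superposition:
  triangular load, peak 20.9 at the fixed end: w₀L⁴/(30EI) = 1446/EI
  UDL 24.1: wL⁴/(8EI) = 6254/EI
  δ_0 = 7700/EI
Tip deflection under a unit load at B: L³/(3EI) = 102.5/EI.
With EI = 58000 kN·m²: δ_0 = 0.13276 m and δ_{BB} = 0.001768 m/kN.
Compatibility — the beam at B must follow the support down by 0.03 m: δ_0 − R_B·δ_{BB} = 0.03, so R_B = (0.13276 − 0.03)/0.001768 = 58.14 kN.
Moment equilibrium about A: M_A = Σ(load moments about A) − R_B·L = 707.7 − 58.14×6.75 = 315.3 kN·m.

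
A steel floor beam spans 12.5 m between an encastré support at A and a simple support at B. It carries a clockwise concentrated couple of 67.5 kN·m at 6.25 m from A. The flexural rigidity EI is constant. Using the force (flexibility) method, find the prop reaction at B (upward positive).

R_B = 6.075 kN

Release the roller at B. Primary structure: cantilever fixed at A.
Free-end deflection of the primary structure under the applied loading (downward +):
  clockwise couple 67.5 at a = 6.25: M₀a(2L − a)/(2EI) = 3955/EI
Flexibility coefficient — unit upward force at B: δ_{BB} = L³/(3EI) = 651/EI.
The prop prevents deflection at B: R_B = δ_0/δ_{BB} = 3955/651 = 6.075 kN.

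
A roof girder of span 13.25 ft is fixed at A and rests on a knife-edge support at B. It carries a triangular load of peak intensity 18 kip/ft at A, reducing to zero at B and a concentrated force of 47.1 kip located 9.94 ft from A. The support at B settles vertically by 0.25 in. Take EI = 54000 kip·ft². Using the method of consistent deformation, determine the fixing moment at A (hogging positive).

M_A = 303 kip·ft

Choose R_B as the redundant. The primary structure is the cantilever fixed at A.
Free-end deflection of the primary structure under the applied loading (downward +):
  triangular load, peak 18 at the fixed end: w₀L⁴/(30EI) = 18493/EI
  point load 47.1 at a = 9.94: Pa²(3L − a)/(6EI) = 23121/EI
  δ_0 = 41614/EI
Flexibility coefficient — unit upward force at B: δ_{BB} = L³/(3EI) = 775.4/EI.
With EI = 54000 kip·ft²: δ_0 = 0.77063 ft and δ_{BB} = 0.014359 ft/kip.
Compatibility — the beam at B must follow the support down by 0.02083 ft: δ_0 − R_B·δ_{BB} = 0.02083, so R_B = (0.77063 − 0.02083)/0.014359 = 52.22 kip.
Moment equilibrium about A: M_A = Σ(load moments about A) − R_B·L = 994.9 − 52.22×13.25 = 303 kip·ft.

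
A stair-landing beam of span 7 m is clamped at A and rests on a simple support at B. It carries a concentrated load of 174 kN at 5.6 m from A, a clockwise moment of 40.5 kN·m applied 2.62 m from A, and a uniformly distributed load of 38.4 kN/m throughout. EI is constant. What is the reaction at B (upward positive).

Release the roller at B. Primary structure: cantilever fixed at A.
Primary-structure tip deflection at B by superposition:
  point load 174 at a = 5.6: Pa²(3L − a)/(6EI) = 14005/EI
  clockwise couple 40.5 at a = 2.62: M₀a(2L − a)/(2EI) = 603.8/EI
  UDL 38.4: wL⁴/(8EI) = 11525/EI
  δ_0 = 26134/EI
Flexibility coefficient — unit upward force at B: δ_{BB} = L³/(3EI) = 114.3/EI.
The prop prevents deflection at B: R_B = δ_0/δ_{BB} = 26134/114.3 = 228.6 kN.

R_B = 228.6 kN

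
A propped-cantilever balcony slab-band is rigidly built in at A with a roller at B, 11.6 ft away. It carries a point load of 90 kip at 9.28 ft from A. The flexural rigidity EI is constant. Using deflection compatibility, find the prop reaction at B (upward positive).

Remove the prop at B; the released (primary) structure is a cantilever built in at A.
Free-end deflection of the primary structure under the applied loading (downward +):
  point load 90 at a = 9.28: Pa²(3L − a)/(6EI) = 32966/EI
Flexibility coefficient — unit upward force at B: δ_{BB} = L³/(3EI) = 520.3/EI.
The prop prevents deflection at B: R_B = δ_0/δ_{BB} = 32966/520.3 = 63.36 kip.

R_B = 63.36 kip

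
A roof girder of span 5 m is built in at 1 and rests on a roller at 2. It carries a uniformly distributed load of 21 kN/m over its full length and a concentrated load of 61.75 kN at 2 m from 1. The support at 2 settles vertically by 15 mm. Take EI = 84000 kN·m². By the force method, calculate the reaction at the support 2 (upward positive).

R_2 = 21.98 kN

Remove the prop at 2; the released (primary) structure is a cantilever built in at 1.
Deflection at 2 on the released cantilever, summing each load's contribution:
  UDL 21: wL⁴/(8EI) = 1641/EI
  point load 61.75 at a = 2: Pa²(3L − a)/(6EI) = 535.2/EI
  δ_0 = 2176/EI
Flexibility coefficient — unit upward force at 2: δ_{22} = L³/(3EI) = 41.67/EI.
With EI = 84000 kN·m²: δ_0 = 0.025902 m and δ_{22} = 0.000496 m/kN.
Compatibility — the beam at 2 must follow the support down by 0.015 m: δ_0 − R_2·δ_{22} = 0.015, so R_2 = (0.025902 − 0.015)/0.000496 = 21.98 kN.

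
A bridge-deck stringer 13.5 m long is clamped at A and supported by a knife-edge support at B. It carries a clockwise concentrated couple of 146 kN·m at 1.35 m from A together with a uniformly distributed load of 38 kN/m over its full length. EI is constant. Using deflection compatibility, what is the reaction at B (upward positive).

R_B = 195.5 kN

Choose R_B as the redundant. The primary structure is the cantilever fixed at A.
Deflection at B on the released cantilever, summing each load's contribution:
  clockwise couple 146 at a = 1.35: M₀a(2L − a)/(2EI) = 2528/EI
  UDL 38: wL⁴/(8EI) = 157772/EI
  δ_0 = 160299/EI
Flexibility coefficient — unit upward force at B: δ_{BB} = L³/(3EI) = 820.1/EI.
The prop prevents deflection at B: R_B = δ_0/δ_{BB} = 160299/820.1 = 195.5 kN.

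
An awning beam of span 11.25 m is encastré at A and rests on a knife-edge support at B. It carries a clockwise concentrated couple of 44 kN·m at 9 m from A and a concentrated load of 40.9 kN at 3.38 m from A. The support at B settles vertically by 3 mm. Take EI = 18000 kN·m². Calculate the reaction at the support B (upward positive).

Remove the prop at B; the released (primary) structure is a cantilever built in at A.
Deflection at B on the released cantilever, summing each load's contribution:
  clockwise couple 44 at a = 9: M₀a(2L − a)/(2EI) = 2673/EI
  point load 40.9 at a = 3.38: Pa²(3L − a)/(6EI) = 2365/EI
  δ_0 = 5038/EI
Tip deflection under a unit load at B: L³/(3EI) = 474.6/EI.
With EI = 18000 kN·m²: δ_0 = 0.27989 m and δ_{BB} = 0.026367 m/kN.
Compatibility — the beam at B must follow the support down by 0.003 m: δ_0 − R_B·δ_{BB} = 0.003, so R_B = (0.27989 − 0.003)/0.026367 = 10.5 kN.

R_B = 10.5 kN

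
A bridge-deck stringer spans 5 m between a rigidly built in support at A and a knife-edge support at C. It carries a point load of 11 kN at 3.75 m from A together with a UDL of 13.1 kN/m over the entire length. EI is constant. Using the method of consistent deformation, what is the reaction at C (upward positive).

R_C = 31.52 kN

Remove the prop at C; the released (primary) structure is a cantilever built in at A.
Downward deflection at the released point C due to the loads:
  point load 11 at a = 3.75: Pa²(3L − a)/(6EI) = 290/EI
  UDL 13.1: wL⁴/(8EI) = 1023/EI
  δ_0 = 1313/EI
Flexibility coefficient — unit upward force at C: δ_{CC} = L³/(3EI) = 41.67/EI.
The prop prevents deflection at C: R_C = δ_0/δ_{CC} = 1313/41.67 = 31.52 kN.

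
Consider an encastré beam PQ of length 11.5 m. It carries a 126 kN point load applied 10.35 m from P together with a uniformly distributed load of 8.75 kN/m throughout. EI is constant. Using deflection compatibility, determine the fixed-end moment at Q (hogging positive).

M_Q = 213.8 kN·m

Release both end moments; the primary structure is a simply-supported span PQ with redundants M_P and M_Q.
End rotations of the released simple span under the applied load (×1/EI):
  at P: point load 126 at a = 10.35: Pab(L + b)/(6LEI) = 274.9/EI
  at Q: point load 126 at a = 10.35: Pab(L + a)/(6LEI) = 474.9/EI
  at P: UDL 8.75: wL³/(24EI) = 554.5/EI
  at Q: UDL 8.75: wL³/(24EI) = 554.5/EI
  θ_P0 = 829.4/EI,  θ_Q0 = 1029/EI
Flexibility coefficients: a unit moment at one end gives L/(3EI) there and L/(6EI) at the far end, so f₁₁ = f₂₂ = 3.833/EI and f₁₂ = f₂₁ = 1.917/EI.
Compatibility — zero rotation at each built-in end:
  3.833 M_P + 1.917 M_Q = 829.4
  1.917 M_P + 3.833 M_Q = 1029
Solving the pair gives M_P = 109.5 kN·m and M_Q = 213.8 kN·m (hogging).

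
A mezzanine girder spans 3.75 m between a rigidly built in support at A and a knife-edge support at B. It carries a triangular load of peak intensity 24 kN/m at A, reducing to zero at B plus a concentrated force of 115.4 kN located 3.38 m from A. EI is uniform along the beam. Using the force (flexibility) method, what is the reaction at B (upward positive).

Choose R_B as the redundant. The primary structure is the cantilever fixed at A.
Primary-structure tip deflection at B by superposition:
  triangular load, peak 24 at the fixed end: w₀L⁴/(30EI) = 158.2/EI
  point load 115.4 at a = 3.38: Pa²(3L − a)/(6EI) = 1729/EI
  δ_0 = 1887/EI
Tip deflection under a unit load at B: L³/(3EI) = 17.58/EI.
Compatibility at B: δ_0 − R_B·δ_{BB} = 0, so R_B = 1887/17.58 = 107.4 kN.

R_B = 107.4 kN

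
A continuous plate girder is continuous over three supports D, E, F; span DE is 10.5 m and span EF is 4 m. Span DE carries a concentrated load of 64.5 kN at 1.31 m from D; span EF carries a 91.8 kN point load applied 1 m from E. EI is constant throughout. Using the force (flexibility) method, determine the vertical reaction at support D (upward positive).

R_D = 52 kN

Insert a hinge at E; M_E is the redundant, and each span becomes simply supported.
End slopes at the hinge E, treating each span as simply supported:
  span DE: point load 64.5 at a = 1.31: Pab(L + a)/(6LEI) = 145.6/EI
  span EF: point load 91.8 at a = 1: Pab(L + b)/(6LEI) = 80.33/EI
  relative rotation θ_0 = (145.6 + 80.33)/EI = 225.9/EI
A unit hogging moment at E produces rotation L₁/(3EI) + L₂/(3EI) = 4.833/EI.
Compatibility: M_E·(L₁+L₂)/(3EI) = θ_0, giving M_E = 46.74 kN·m (hogging).
Span DE, ΣM about D with M_E applied at E: R_E^{DE}·10.5 = 84.5 + 46.74, so R_E^{DE} = 12.5 kN and R_D = 64.5 − 12.5 = 52 kN.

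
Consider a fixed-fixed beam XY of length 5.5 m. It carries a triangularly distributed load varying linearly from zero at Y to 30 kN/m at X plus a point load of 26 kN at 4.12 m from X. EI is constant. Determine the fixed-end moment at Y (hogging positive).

Take the two fixed-end moments M_X, M_Y as redundants; the released structure is the simple span XY.
End rotations of the released simple span under the applied load (×1/EI):
  at X: triangular load, peak 30: w₀L³/(45EI) = 110.9/EI
  at Y: triangular load, peak 30: 7w₀L³/(360EI) = 97.05/EI
  at X: point load 26 at a = 4.12: Pab(L + b)/(6LEI) = 30.82/EI
  at Y: point load 26 at a = 4.12: Pab(L + a)/(6LEI) = 43.09/EI
  θ_X0 = 141.7/EI,  θ_Y0 = 140.1/EI
Flexibility coefficients: a unit moment at one end gives L/(3EI) there and L/(6EI) at the far end, so f₁₁ = f₂₂ = 1.833/EI and f₁₂ = f₂₁ = 0.9167/EI.
Compatibility — zero rotation at each built-in end:
  1.833 M_X + 0.9167 M_Y = 141.7
  0.9167 M_X + 1.833 M_Y = 140.1
Solving the pair gives M_X = 52.12 kN·m and M_Y = 50.38 kN·m (hogging).

M_Y = 50.38 kN·m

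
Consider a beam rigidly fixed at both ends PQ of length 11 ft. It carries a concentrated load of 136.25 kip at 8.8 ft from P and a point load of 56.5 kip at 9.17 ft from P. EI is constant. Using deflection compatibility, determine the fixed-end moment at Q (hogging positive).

M_Q = 263.7 kip·ft

Release both end moments; the primary structure is a simply-supported span PQ with redundants M_P and M_Q.
End rotations of the released simple span under the applied load (×1/EI):
  at P: point load 136.25 at a = 8.8: Pab(L + b)/(6LEI) = 527.6/EI
  at Q: point load 136.25 at a = 8.8: Pab(L + a)/(6LEI) = 791.3/EI
  at P: point load 56.5 at a = 9.17: Pab(L + b)/(6LEI) = 184.3/EI
  at Q: point load 56.5 at a = 9.17: Pab(L + a)/(6LEI) = 289.8/EI
  θ_P0 = 711.9/EI,  θ_Q0 = 1081/EI
Flexibility coefficients: a unit moment at one end gives L/(3EI) there and L/(6EI) at the far end, so f₁₁ = f₂₂ = 3.667/EI and f₁₂ = f₂₁ = 1.833/EI.
Compatibility — zero rotation at each built-in end:
  3.667 M_P + 1.833 M_Q = 711.9
  1.833 M_P + 3.667 M_Q = 1081
Solving the pair gives M_P = 62.3 kip·ft and M_Q = 263.7 kip·ft (hogging).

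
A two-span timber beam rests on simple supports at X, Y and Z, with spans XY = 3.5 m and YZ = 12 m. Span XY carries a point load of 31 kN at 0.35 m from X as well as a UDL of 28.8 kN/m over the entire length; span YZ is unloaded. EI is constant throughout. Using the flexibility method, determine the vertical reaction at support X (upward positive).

R_X = 75.11 kN

Insert a hinge at Y; M_Y is the redundant, and each span becomes simply supported.
Discontinuity in slope at Y on the released structure — sum the simple-span end rotations:
  span XY: point load 31 at a = 0.35: Pab(L + a)/(6LEI) = 6.266/EI
  span XY: UDL 28.8: wL³/(24EI) = 51.45/EI
  relative rotation θ_0 = (57.72 + 0)/EI = 57.72/EI
A unit hogging moment at Y produces rotation L₁/(3EI) + L₂/(3EI) = 5.167/EI.
Compatibility: M_Y·(L₁+L₂)/(3EI) = θ_0, giving M_Y = 11.17 kN·m (hogging).
Span XY, ΣM about X with M_Y applied at Y: R_Y^{XY}·3.5 = 187.2 + 11.17, so R_Y^{XY} = 56.69 kN and R_X = 131.8 − 56.69 = 75.11 kN.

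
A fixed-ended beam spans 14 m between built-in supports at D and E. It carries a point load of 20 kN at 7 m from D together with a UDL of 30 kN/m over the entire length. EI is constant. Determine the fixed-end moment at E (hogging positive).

Take the two fixed-end moments M_D, M_E as redundants; the released structure is the simple span DE.
On the primary (simply-supported) span, the end slopes from the loading are:
  at D: point load 20 at a = 7: Pab(L + b)/(6LEI) = 245/EI
  at E: point load 20 at a = 7: Pab(L + a)/(6LEI) = 245/EI
  at D: UDL 30: wL³/(24EI) = 3430/EI
  at E: UDL 30: wL³/(24EI) = 3430/EI
  θ_D0 = 3675/EI,  θ_E0 = 3675/EI
Flexibility coefficients: a unit moment at one end gives L/(3EI) there and L/(6EI) at the far end, so f₁₁ = f₂₂ = 4.667/EI and f₁₂ = f₂₁ = 2.333/EI.
Compatibility — zero rotation at each built-in end:
  4.667 M_D + 2.333 M_E = 3675
  2.333 M_D + 4.667 M_E = 3675
Solving the pair gives M_D = 525 kN·m and M_E = 525 kN·m (hogging).

M_E = 525 kN·m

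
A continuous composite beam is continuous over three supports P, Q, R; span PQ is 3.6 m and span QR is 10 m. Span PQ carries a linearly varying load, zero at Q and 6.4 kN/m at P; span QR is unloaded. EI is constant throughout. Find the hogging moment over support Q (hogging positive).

Insert a hinge at Q; M_Q is the redundant, and each span becomes simply supported.
Rotations at Q on the released spans (each span's end-slope, ×1/EI):
  span PQ: triangular load, peak 6.4: 7w₀L³/(360EI) = 5.806/EI
  relative rotation θ_0 = (5.806 + 0)/EI = 5.806/EI
A unit hogging moment at Q produces rotation L₁/(3EI) + L₂/(3EI) = 4.533/EI.
Slope continuity at Q: θ_0 = M_Q·4.533/EI, so M_Q = 5.806/4.533 = 1.281 kN·m (hogging).

M_Q = 1.281 kN·m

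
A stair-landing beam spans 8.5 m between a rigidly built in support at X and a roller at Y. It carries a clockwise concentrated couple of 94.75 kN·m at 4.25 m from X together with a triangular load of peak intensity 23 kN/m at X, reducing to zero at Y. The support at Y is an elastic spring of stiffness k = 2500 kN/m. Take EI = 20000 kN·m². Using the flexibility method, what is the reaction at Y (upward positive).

Take the reaction at Y as the redundant and release it; the primary structure is a cantilever fixed at X.
Free-end deflection of the primary structure under the applied loading (downward +):
  clockwise couple 94.75 at a = 4.25: M₀a(2L − a)/(2EI) = 2567/EI
  triangular load, peak 23 at the fixed end: w₀L⁴/(30EI) = 4002/EI
  δ_0 = 6569/EI
Tip deflection under a unit load at Y: L³/(3EI) = 204.7/EI.
With EI = 20000 kN·m²: δ_0 = 0.32846 m and δ_{YY} = 0.010235 m/kN.
Compatibility — the spring shortens by R_Y/k under the reaction it provides: δ_0 − R_Y·δ_{YY} = R_Y/k. With 1/k = 0.0004 m/kN, R_Y = δ_0 / (δ_{YY} + 1/k) = 0.32846 / (0.010235 + 0.0004) = 30.88 kN.

R_Y = 30.88 kN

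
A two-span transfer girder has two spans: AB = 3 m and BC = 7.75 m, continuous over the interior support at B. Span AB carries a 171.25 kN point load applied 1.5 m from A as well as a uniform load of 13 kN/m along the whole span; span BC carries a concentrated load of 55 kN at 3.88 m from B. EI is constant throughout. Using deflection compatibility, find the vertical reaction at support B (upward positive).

Insert a hinge at B; M_B is the redundant, and each span becomes simply supported.
Rotations at B on the released spans (each span's end-slope, ×1/EI):
  span AB: point load 171.25 at a = 1.5: Pab(L + a)/(6LEI) = 96.33/EI
  span AB: UDL 13: wL³/(24EI) = 14.62/EI
  span BC: point load 55 at a = 3.88: Pab(L + b)/(6LEI) = 206.4/EI
  relative rotation θ_0 = (111 + 206.4)/EI = 317.3/EI
A unit hogging moment at B produces rotation L₁/(3EI) + L₂/(3EI) = 3.583/EI.
Slope continuity at B: θ_0 = M_B·3.583/EI, so M_B = 317.3/3.583 = 88.56 kN·m (hogging).
Span AB, ΣM about A with M_B applied at B: R_B^{AB}·3 = 315.4 + 88.56, so R_B^{AB} = 134.6 kN and R_A = 210.2 − 134.6 = 75.61 kN.
Span BC, ΣM about C: R_B^{BC}·7.75 = 212.8 + 88.56, so R_B^{BC} = 38.89 kN and R_C = 55 − 38.89 = 16.11 kN.
R_B = 134.6 + 38.89 = 173.5 kN.

R_B = 173.5 kN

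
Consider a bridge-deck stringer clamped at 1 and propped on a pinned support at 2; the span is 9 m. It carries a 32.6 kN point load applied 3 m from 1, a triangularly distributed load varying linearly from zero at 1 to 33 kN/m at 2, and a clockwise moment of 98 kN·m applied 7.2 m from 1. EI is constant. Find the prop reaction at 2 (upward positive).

Release the roller at 2. Primary structure: cantilever fixed at 1.
Free-end deflection of the primary structure under the applied loading (downward +):
  point load 32.6 at a = 3: Pa²(3L − a)/(6EI) = 1174/EI
  triangular load, peak 33 at the free end: 11w₀L⁴/(120EI) = 19847/EI
  clockwise couple 98 at a = 7.2: M₀a(2L − a)/(2EI) = 3810/EI
  δ_0 = 24831/EI
Tip deflection under a unit load at 2: L³/(3EI) = 243/EI.
The prop prevents deflection at 2: R_2 = δ_0/δ_{22} = 24831/243 = 102.2 kN.

R_2 = 102.2 kN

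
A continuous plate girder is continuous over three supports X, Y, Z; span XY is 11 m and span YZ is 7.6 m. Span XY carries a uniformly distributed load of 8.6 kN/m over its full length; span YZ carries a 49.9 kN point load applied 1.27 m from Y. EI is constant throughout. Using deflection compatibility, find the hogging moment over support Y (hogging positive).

M_Y = 96.69 kN·m

Release continuity at Y by inserting a hinge; the redundant is the internal moment M_Y. The primary structure is two simply-supported spans XY and YZ.
Rotations at Y on the released spans (each span's end-slope, ×1/EI):
  span XY: UDL 8.6: wL³/(24EI) = 476.9/EI
  span YZ: point load 49.9 at a = 1.27: Pab(L + b)/(6LEI) = 122.5/EI
  relative rotation θ_0 = (476.9 + 122.5)/EI = 599.5/EI
A unit hogging moment at Y produces rotation L₁/(3EI) + L₂/(3EI) = 6.2/EI.
Compatibility: M_Y·(L₁+L₂)/(3EI) = θ_0, giving M_Y = 96.69 kN·m (hogging).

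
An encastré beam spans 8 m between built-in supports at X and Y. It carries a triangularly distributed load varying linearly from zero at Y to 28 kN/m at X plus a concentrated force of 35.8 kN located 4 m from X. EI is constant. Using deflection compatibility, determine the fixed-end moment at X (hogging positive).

M_X = 125.4 kN·m

Take the two fixed-end moments M_X, M_Y as redundants; the released structure is the simple span XY.
Simple-span end rotations at X and Y under the given loads:
  at X: triangular load, peak 28: w₀L³/(45EI) = 318.6/EI
  at Y: triangular load, peak 28: 7w₀L³/(360EI) = 278.8/EI
  at X: point load 35.8 at a = 4: Pab(L + b)/(6LEI) = 143.2/EI
  at Y: point load 35.8 at a = 4: Pab(L + a)/(6LEI) = 143.2/EI
  θ_X0 = 461.8/EI,  θ_Y0 = 422/EI
Flexibility coefficients: a unit moment at one end gives L/(3EI) there and L/(6EI) at the far end, so f₁₁ = f₂₂ = 2.667/EI and f₁₂ = f₂₁ = 1.333/EI.
Compatibility — zero rotation at each built-in end:
  2.667 M_X + 1.333 M_Y = 461.8
  1.333 M_X + 2.667 M_Y = 422
Solving the pair gives M_X = 125.4 kN·m and M_Y = 95.53 kN·m (hogging).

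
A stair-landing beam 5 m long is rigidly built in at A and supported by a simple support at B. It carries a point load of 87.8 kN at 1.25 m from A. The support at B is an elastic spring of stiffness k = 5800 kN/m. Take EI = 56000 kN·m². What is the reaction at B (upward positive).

Remove the prop at B; the released (primary) structure is a cantilever built in at A.
Downward deflection at the released point B due to the loads:
  point load 87.8 at a = 1.25: Pa²(3L − a)/(6EI) = 314.4/EI
Flexibility coefficient — unit upward force at B: δ_{BB} = L³/(3EI) = 41.67/EI.
With EI = 56000 kN·m²: δ_0 = 0.005614 m and δ_{BB} = 0.000744 m/kN.
Compatibility — the spring shortens by R_B/k under the reaction it provides: δ_0 − R_B·δ_{BB} = R_B/k. With 1/k = 0.000172 m/kN, R_B = δ_0 / (δ_{BB} + 1/k) = 0.005614 / (0.000744 + 0.000172) = 6.126 kN.

R_B = 6.126 kN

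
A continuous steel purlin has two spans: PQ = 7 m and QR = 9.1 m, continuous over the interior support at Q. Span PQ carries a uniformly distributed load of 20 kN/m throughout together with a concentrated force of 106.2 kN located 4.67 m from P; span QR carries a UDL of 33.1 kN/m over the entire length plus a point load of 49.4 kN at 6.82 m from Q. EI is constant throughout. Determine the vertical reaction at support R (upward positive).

R_R = 150.6 kN

Insert a hinge at Q; M_Q is the redundant, and each span becomes simply supported.
End slopes at the hinge Q, treating each span as simply supported:
  span PQ: UDL 20: wL³/(24EI) = 285.8/EI
  span PQ: point load 106.2 at a = 4.67: Pab(L + a)/(6LEI) = 321.1/EI
  span QR: UDL 33.1: wL³/(24EI) = 1039/EI
  span QR: point load 49.4 at a = 6.82: Pab(L + b)/(6LEI) = 160.1/EI
  relative rotation θ_0 = (606.9 + 1199)/EI = 1806/EI
A unit hogging moment at Q produces rotation L₁/(3EI) + L₂/(3EI) = 5.367/EI.
Compatibility: M_Q·(L₁+L₂)/(3EI) = θ_0, giving M_Q = 336.6 kN·m (hogging).
Span QR, ΣM about R: R_Q^{QR}·9.1 = 1483 + 336.6, so R_Q^{QR} = 200 kN and R_R = 350.6 − 200 = 150.6 kN.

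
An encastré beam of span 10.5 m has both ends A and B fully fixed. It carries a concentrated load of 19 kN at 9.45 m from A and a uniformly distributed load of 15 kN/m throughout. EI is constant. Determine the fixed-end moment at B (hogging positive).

Take the two fixed-end moments M_A, M_B as redundants; the released structure is the simple span AB.
End rotations of the released simple span under the applied load (×1/EI):
  at A: point load 19 at a = 9.45: Pab(L + b)/(6LEI) = 34.56/EI
  at B: point load 19 at a = 9.45: Pab(L + a)/(6LEI) = 59.7/EI
  at A: UDL 15: wL³/(24EI) = 723.5/EI
  at B: UDL 15: wL³/(24EI) = 723.5/EI
  θ_A0 = 758.1/EI,  θ_B0 = 783.2/EI
Flexibility coefficients: a unit moment at one end gives L/(3EI) there and L/(6EI) at the far end, so f₁₁ = f₂₂ = 3.5/EI and f₁₂ = f₂₁ = 1.75/EI.
Compatibility — zero rotation at each built-in end:
  3.5 M_A + 1.75 M_B = 758.1
  1.75 M_A + 3.5 M_B = 783.2
Solving the pair gives M_A = 139.6 kN·m and M_B = 154 kN·m (hogging).

M_B = 154 kN·m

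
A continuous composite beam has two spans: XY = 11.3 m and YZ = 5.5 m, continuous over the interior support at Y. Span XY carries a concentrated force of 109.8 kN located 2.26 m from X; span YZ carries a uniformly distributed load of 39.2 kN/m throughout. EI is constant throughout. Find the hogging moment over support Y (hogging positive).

M_Y = 128.6 kN·m

Insert a hinge at Y; M_Y is the redundant, and each span becomes simply supported.
End slopes at the hinge Y, treating each span as simply supported:
  span XY: point load 109.8 at a = 2.26: Pab(L + a)/(6LEI) = 448.7/EI
  span YZ: UDL 39.2: wL³/(24EI) = 271.7/EI
  relative rotation θ_0 = (448.7 + 271.7)/EI = 720.4/EI
A unit hogging moment at Y produces rotation L₁/(3EI) + L₂/(3EI) = 5.6/EI.
Slope continuity at Y: θ_0 = M_Y·5.6/EI, so M_Y = 720.4/5.6 = 128.6 kN·m (hogging).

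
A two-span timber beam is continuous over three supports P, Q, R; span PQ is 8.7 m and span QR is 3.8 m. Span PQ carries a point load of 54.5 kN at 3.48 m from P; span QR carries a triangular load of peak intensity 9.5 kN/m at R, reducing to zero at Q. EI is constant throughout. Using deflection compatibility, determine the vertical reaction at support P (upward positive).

Release continuity at Q by inserting a hinge; the redundant is the internal moment M_Q. The primary structure is two simply-supported spans PQ and QR.
Discontinuity in slope at Q on the released structure — sum the simple-span end rotations:
  span PQ: point load 54.5 at a = 3.48: Pab(L + a)/(6LEI) = 231/EI
  span QR: triangular load, peak 9.5: 7w₀L³/(360EI) = 10.14/EI
  relative rotation θ_0 = (231 + 10.14)/EI = 241.1/EI
A unit hogging moment at Q produces rotation L₁/(3EI) + L₂/(3EI) = 4.167/EI.
Slope continuity at Q: θ_0 = M_Q·4.167/EI, so M_Q = 241.1/4.167 = 57.87 kN·m (hogging).
Span PQ, ΣM about P with M_Q applied at Q: R_Q^{PQ}·8.7 = 189.7 + 57.87, so R_Q^{PQ} = 28.45 kN and R_P = 54.5 − 28.45 = 26.05 kN.

R_P = 26.05 kN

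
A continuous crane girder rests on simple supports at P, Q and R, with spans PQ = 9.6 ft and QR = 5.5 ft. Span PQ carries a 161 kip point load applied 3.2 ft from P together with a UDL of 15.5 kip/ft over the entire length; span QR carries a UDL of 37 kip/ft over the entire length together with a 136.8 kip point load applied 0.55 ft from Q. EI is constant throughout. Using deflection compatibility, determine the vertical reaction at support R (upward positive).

R_R = 54.8 kip

Release continuity at Q by inserting a hinge; the redundant is the internal moment M_Q. The primary structure is two simply-supported spans PQ and QR.
End slopes at the hinge Q, treating each span as simply supported:
  span PQ: point load 161 at a = 3.2: Pab(L + a)/(6LEI) = 732.7/EI
  span PQ: UDL 15.5: wL³/(24EI) = 571.4/EI
  span QR: UDL 37: wL³/(24EI) = 256.5/EI
  span QR: point load 136.8 at a = 0.55: Pab(L + b)/(6LEI) = 117.9/EI
  relative rotation θ_0 = (1304 + 374.4)/EI = 1679/EI
A unit hogging moment at Q produces rotation L₁/(3EI) + L₂/(3EI) = 5.033/EI.
Slope continuity at Q: θ_0 = M_Q·5.033/EI, so M_Q = 1679/5.033 = 333.5 kip·ft (hogging).
Span QR, ΣM about R: R_Q^{QR}·5.5 = 1237 + 333.5, so R_Q^{QR} = 285.5 kip and R_R = 340.3 − 285.5 = 54.8 kip.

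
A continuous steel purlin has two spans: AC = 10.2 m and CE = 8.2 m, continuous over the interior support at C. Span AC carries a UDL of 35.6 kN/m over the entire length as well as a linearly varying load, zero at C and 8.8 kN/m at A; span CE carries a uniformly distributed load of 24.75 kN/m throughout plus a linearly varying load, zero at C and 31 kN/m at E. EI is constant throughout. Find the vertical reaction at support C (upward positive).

Release continuity at C by inserting a hinge; the redundant is the internal moment M_C. The primary structure is two simply-supported spans AC and CE.
End slopes at the hinge C, treating each span as simply supported:
  span AC: UDL 35.6: wL³/(24EI) = 1574/EI
  span AC: triangular load, peak 8.8: 7w₀L³/(360EI) = 181.6/EI
  span CE: UDL 24.75: wL³/(24EI) = 568.6/EI
  span CE: triangular load, peak 31: 7w₀L³/(360EI) = 332.4/EI
  relative rotation θ_0 = (1756 + 901)/EI = 2657/EI
A unit hogging moment at C produces rotation L₁/(3EI) + L₂/(3EI) = 6.133/EI.
Compatibility: M_C·(L₁+L₂)/(3EI) = θ_0, giving M_C = 433.2 kN·m (hogging).
Span AC, ΣM about A with M_C applied at C: R_C^{AC}·10.2 = 2005 + 433.2, so R_C^{AC} = 239 kN and R_A = 408 − 239 = 169 kN.
Span CE, ΣM about E: R_C^{CE}·8.2 = 1180 + 433.2, so R_C^{CE} = 196.7 kN and R_E = 330.1 − 196.7 = 133.4 kN.
R_C = 239 + 196.7 = 435.7 kN.

R_C = 435.7 kN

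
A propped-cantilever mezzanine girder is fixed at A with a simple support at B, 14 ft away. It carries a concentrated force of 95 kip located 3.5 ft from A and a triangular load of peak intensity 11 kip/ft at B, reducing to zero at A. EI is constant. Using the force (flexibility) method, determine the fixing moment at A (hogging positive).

Choose R_B as the redundant. The primary structure is the cantilever fixed at A.
Free-end deflection of the primary structure under the applied loading (downward +):
  point load 95 at a = 3.5: Pa²(3L − a)/(6EI) = 7467/EI
  triangular load, peak 11 at the free end: 11w₀L⁴/(120EI) = 38736/EI
  δ_0 = 46204/EI
Flexibility coefficient — unit upward force at B: δ_{BB} = L³/(3EI) = 914.7/EI.
Compatibility at B: δ_0 − R_B·δ_{BB} = 0, so R_B = 46204/914.7 = 50.51 kip.
Moment equilibrium about A: M_A = Σ(load moments about A) − R_B·L = 1051 − 50.51×14 = 344 kip·ft.

M_A = 344 kip·ft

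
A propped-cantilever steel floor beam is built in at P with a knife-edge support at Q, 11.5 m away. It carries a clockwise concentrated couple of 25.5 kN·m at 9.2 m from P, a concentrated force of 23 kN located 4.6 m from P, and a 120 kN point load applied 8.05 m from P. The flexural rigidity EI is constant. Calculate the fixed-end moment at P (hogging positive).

M_P = 227.9 kN·m

Release the roller at Q. Primary structure: cantilever fixed at P.
Downward deflection at the released point Q due to the loads:
  clockwise couple 25.5 at a = 9.2: M₀a(2L − a)/(2EI) = 1619/EI
  point load 23 at a = 4.6: Pa²(3L − a)/(6EI) = 2425/EI
  point load 120 at a = 8.05: Pa²(3L − a)/(6EI) = 34281/EI
  δ_0 = 38325/EI
Tip deflection under a unit load at Q: L³/(3EI) = 507/EI.
Compatibility at Q: δ_0 − R_Q·δ_{QQ} = 0, so R_Q = 38325/507 = 75.6 kN.
Moment equilibrium about P: M_P = Σ(load moments about P) − R_Q·L = 1097 − 75.6×11.5 = 227.9 kN·m.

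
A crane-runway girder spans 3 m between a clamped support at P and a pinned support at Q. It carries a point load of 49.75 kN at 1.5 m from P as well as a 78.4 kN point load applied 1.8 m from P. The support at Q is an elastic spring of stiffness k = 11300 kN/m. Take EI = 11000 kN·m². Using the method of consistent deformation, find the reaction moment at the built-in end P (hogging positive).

Choose R_Q as the redundant. The primary structure is the cantilever fixed at P.
Free-end deflection of the primary structure under the applied loading (downward +):
  point load 49.75 at a = 1.5: Pa²(3L − a)/(6EI) = 139.9/EI
  point load 78.4 at a = 1.8: Pa²(3L − a)/(6EI) = 304.8/EI
  δ_0 = 444.7/EI
Flexibility coefficient — unit upward force at Q: δ_{QQ} = L³/(3EI) = 9/EI.
With EI = 11000 kN·m²: δ_0 = 0.040431 m and δ_{QQ} = 0.000818 m/kN.
Compatibility — the spring shortens by R_Q/k under the reaction it provides: δ_0 − R_Q·δ_{QQ} = R_Q/k. With 1/k = 0.000088 m/kN, R_Q = δ_0 / (δ_{QQ} + 1/k) = 0.040431 / (0.000818 + 0.000088) = 44.59 kN.
Moment equilibrium about P: M_P = Σ(load moments about P) − R_Q·L = 215.7 − 44.59×3 = 81.97 kN·m.

M_P = 81.97 kN·m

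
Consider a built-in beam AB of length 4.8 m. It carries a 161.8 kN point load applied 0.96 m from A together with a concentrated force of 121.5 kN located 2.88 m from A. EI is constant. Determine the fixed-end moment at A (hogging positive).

Take the two fixed-end moments M_A, M_B as redundants; the released structure is the simple span AB.
On the primary (simply-supported) span, the end slopes from the loading are:
  at A: point load 161.8 at a = 0.96: Pab(L + b)/(6LEI) = 178.9/EI
  at B: point load 161.8 at a = 0.96: Pab(L + a)/(6LEI) = 119.3/EI
  at A: point load 121.5 at a = 2.88: Pab(L + b)/(6LEI) = 156.8/EI
  at B: point load 121.5 at a = 2.88: Pab(L + a)/(6LEI) = 179.2/EI
  θ_A0 = 335.7/EI,  θ_B0 = 298.5/EI
Flexibility coefficients: a unit moment at one end gives L/(3EI) there and L/(6EI) at the far end, so f₁₁ = f₂₂ = 1.6/EI and f₁₂ = f₂₁ = 0.8/EI.
Compatibility — zero rotation at each built-in end:
  1.6 M_A + 0.8 M_B = 335.7
  0.8 M_A + 1.6 M_B = 298.5
Solving the pair gives M_A = 155.4 kN·m and M_B = 108.8 kN·m (hogging).

M_A = 155.4 kN·m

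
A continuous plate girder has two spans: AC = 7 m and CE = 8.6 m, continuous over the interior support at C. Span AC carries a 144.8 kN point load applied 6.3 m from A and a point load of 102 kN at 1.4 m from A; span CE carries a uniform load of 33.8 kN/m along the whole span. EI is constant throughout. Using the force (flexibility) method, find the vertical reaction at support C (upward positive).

Release continuity at C by inserting a hinge; the redundant is the internal moment M_C. The primary structure is two simply-supported spans AC and CE.
Discontinuity in slope at C on the released structure — sum the simple-span end rotations:
  span AC: point load 144.8 at a = 6.3: Pab(L + a)/(6LEI) = 202.2/EI
  span AC: point load 102 at a = 1.4: Pab(L + a)/(6LEI) = 159.9/EI
  span CE: UDL 33.8: wL³/(24EI) = 895.8/EI
  relative rotation θ_0 = (362.1 + 895.8)/EI = 1258/EI
A unit hogging moment at C produces rotation L₁/(3EI) + L₂/(3EI) = 5.2/EI.
Compatibility: M_C·(L₁+L₂)/(3EI) = θ_0, giving M_C = 241.9 kN·m (hogging).
Span AC, ΣM about A with M_C applied at C: R_C^{AC}·7 = 1055 + 241.9, so R_C^{AC} = 185.3 kN and R_A = 246.8 − 185.3 = 61.52 kN.
Span CE, ΣM about E: R_C^{CE}·8.6 = 1250 + 241.9, so R_C^{CE} = 173.5 kN and R_E = 290.7 − 173.5 = 117.2 kN.
R_C = 185.3 + 173.5 = 358.7 kN.

R_C = 358.7 kN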